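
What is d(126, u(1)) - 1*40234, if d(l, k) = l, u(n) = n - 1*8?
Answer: -40108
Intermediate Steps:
u(n) = -8 + n (u(n) = n - 8 = -8 + n)
d(126, u(1)) - 1*40234 = 126 - 1*40234 = 126 - 40234 = -40108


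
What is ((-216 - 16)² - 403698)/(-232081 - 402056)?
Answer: 49982/90591 ≈ 0.55173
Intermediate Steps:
((-216 - 16)² - 403698)/(-232081 - 402056) = ((-232)² - 403698)/(-634137) = (53824 - 403698)*(-1/634137) = -349874*(-1/634137) = 49982/90591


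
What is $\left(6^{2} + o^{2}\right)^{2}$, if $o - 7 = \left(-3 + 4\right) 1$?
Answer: $10000$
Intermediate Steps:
$o = 8$ ($o = 7 + \left(-3 + 4\right) 1 = 7 + 1 \cdot 1 = 7 + 1 = 8$)
$\left(6^{2} + o^{2}\right)^{2} = \left(6^{2} + 8^{2}\right)^{2} = \left(36 + 64\right)^{2} = 100^{2} = 10000$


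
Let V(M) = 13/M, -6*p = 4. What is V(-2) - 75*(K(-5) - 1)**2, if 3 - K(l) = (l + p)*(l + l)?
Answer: -1344839/6 ≈ -2.2414e+5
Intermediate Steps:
p = -2/3 (p = -1/6*4 = -2/3 ≈ -0.66667)
K(l) = 3 - 2*l*(-2/3 + l) (K(l) = 3 - (l - 2/3)*(l + l) = 3 - (-2/3 + l)*2*l = 3 - 2*l*(-2/3 + l))
V(-2) - 75*(K(-5) - 1)**2 = 13/(-2) - 75*((3 - 2*(-5)**2 + (4/3)*(-5)) - 1)**2 = 13*(-1/2) - 75*((3 - 2*25 - 20/3) - 1)**2 = -13/2 - 75*((3 - 50 - 20/3) - 1)**2 = -13/2 - 75*(-161/3 - 1)**2 = -13/2 - 75*(-164/3)**2 = -13/2 - 75*26896/9 = -13/2 - 672400/3 = -1344839/6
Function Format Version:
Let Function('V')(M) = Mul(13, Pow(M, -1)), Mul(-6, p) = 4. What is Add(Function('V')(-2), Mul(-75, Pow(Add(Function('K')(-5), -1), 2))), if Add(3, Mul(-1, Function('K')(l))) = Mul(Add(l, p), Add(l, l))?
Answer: Rational(-1344839, 6) ≈ -2.2414e+5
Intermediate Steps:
p = Rational(-2, 3) (p = Mul(Rational(-1, 6), 4) = Rational(-2, 3) ≈ -0.66667)
Function('K')(l) = Add(3, Mul(-2, l, Add(Rational(-2, 3), l))) (Function('K')(l) = Add(3, Mul(-1, Mul(Add(l, Rational(-2, 3)), Add(l, l)))) = Add(3, Mul(-1, Mul(Add(Rational(-2, 3), l), Mul(2, l)))) = Add(3, Mul(-1, Mul(2, l, Add(Rational(-2, 3), l)))) = Add(3, Mul(-2, l, Add(Rational(-2, 3), l))))
Add(Function('V')(-2), Mul(-75, Pow(Add(Function('K')(-5), -1), 2))) = Add(Mul(13, Pow(-2, -1)), Mul(-75, Pow(Add(Add(3, Mul(-2, Pow(-5, 2)), Mul(Rational(4, 3), -5)), -1), 2))) = Add(Mul(13, Rational(-1, 2)), Mul(-75, Pow(Add(Add(3, Mul(-2, 25), Rational(-20, 3)), -1), 2))) = Add(Rational(-13, 2), Mul(-75, Pow(Add(Add(3, -50, Rational(-20, 3)), -1), 2))) = Add(Rational(-13, 2), Mul(-75, Pow(Add(Rational(-161, 3), -1), 2))) = Add(Rational(-13, 2), Mul(-75, Pow(Rational(-164, 3), 2))) = Add(Rational(-13, 2), Mul(-75, Rational(26896, 9))) = Add(Rational(-13, 2), Rational(-672400, 3)) = Rational(-1344839, 6)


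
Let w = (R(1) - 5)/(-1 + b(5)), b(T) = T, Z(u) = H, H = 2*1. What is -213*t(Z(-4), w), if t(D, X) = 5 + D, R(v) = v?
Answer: -1491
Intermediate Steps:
H = 2
Z(u) = 2
w = -1 (w = (1 - 5)/(-1 + 5) = -4/4 = -4*1/4 = -1)
-213*t(Z(-4), w) = -213*(5 + 2) = -213*7 = -1491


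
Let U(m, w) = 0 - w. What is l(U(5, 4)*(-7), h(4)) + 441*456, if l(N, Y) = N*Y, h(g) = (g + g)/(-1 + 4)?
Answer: 603512/3 ≈ 2.0117e+5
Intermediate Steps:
U(m, w) = -w
h(g) = 2*g/3 (h(g) = (2*g)/3 = (2*g)*(⅓) = 2*g/3)
l(U(5, 4)*(-7), h(4)) + 441*456 = (-1*4*(-7))*((⅔)*4) + 441*456 = -4*(-7)*(8/3) + 201096 = 28*(8/3) + 201096 = 224/3 + 201096 = 603512/3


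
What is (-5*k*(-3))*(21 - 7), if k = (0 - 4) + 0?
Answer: -840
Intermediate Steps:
k = -4 (k = -4 + 0 = -4)
(-5*k*(-3))*(21 - 7) = (-5*(-4)*(-3))*(21 - 7) = (20*(-3))*14 = -60*14 = -840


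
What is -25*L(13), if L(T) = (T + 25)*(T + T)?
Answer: -24700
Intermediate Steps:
L(T) = 2*T*(25 + T) (L(T) = (25 + T)*(2*T) = 2*T*(25 + T))
-25*L(13) = -50*13*(25 + 13) = -50*13*38 = -25*988 = -24700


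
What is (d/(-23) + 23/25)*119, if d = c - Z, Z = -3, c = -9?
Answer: 80801/575 ≈ 140.52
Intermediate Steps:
d = -6 (d = -9 - 1*(-3) = -9 + 3 = -6)
(d/(-23) + 23/25)*119 = (-6/(-23) + 23/25)*119 = (-6*(-1/23) + 23*(1/25))*119 = (6/23 + 23/25)*119 = (679/575)*119 = 80801/575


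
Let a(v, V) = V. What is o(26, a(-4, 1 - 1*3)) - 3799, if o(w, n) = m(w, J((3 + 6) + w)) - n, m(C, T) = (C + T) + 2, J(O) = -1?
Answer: -3770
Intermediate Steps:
m(C, T) = 2 + C + T
o(w, n) = 1 + w - n (o(w, n) = (2 + w - 1) - n = (1 + w) - n = 1 + w - n)
o(26, a(-4, 1 - 1*3)) - 3799 = (1 + 26 - (1 - 1*3)) - 3799 = (1 + 26 - (1 - 3)) - 3799 = (1 + 26 - 1*(-2)) - 3799 = (1 + 26 + 2) - 3799 = 29 - 3799 = -3770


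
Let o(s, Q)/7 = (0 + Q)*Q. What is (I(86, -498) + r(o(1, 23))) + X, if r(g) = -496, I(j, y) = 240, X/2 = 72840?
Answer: 145424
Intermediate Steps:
X = 145680 (X = 2*72840 = 145680)
o(s, Q) = 7*Q² (o(s, Q) = 7*((0 + Q)*Q) = 7*(Q*Q) = 7*Q²)
(I(86, -498) + r(o(1, 23))) + X = (240 - 496) + 145680 = -256 + 145680 = 145424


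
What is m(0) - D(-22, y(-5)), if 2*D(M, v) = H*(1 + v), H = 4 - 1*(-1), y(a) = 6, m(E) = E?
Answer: -35/2 ≈ -17.500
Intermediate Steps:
H = 5 (H = 4 + 1 = 5)
D(M, v) = 5/2 + 5*v/2 (D(M, v) = (5*(1 + v))/2 = (5 + 5*v)/2 = 5/2 + 5*v/2)
m(0) - D(-22, y(-5)) = 0 - (5/2 + (5/2)*6) = 0 - (5/2 + 15) = 0 - 1*35/2 = 0 - 35/2 = -35/2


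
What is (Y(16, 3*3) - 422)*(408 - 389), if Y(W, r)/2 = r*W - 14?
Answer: -3078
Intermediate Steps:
Y(W, r) = -28 + 2*W*r (Y(W, r) = 2*(r*W - 14) = 2*(W*r - 14) = 2*(-14 + W*r) = -28 + 2*W*r)
(Y(16, 3*3) - 422)*(408 - 389) = ((-28 + 2*16*(3*3)) - 422)*(408 - 389) = ((-28 + 2*16*9) - 422)*19 = ((-28 + 288) - 422)*19 = (260 - 422)*19 = -162*19 = -3078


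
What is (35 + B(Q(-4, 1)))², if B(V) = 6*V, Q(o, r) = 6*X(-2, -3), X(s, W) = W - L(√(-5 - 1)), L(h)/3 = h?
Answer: -64655 + 15768*I*√6 ≈ -64655.0 + 38624.0*I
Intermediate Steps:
L(h) = 3*h
X(s, W) = W - 3*I*√6 (X(s, W) = W - 3*√(-5 - 1) = W - 3*√(-6) = W - 3*I*√6)
Q(o, r) = -18 - 18*I*√6 (Q(o, r) = 6*(-3 - 3*I*√6) = -18 - 18*I*√6)
(35 + B(Q(-4, 1)))² = (35 + 6*(-18 - 18*I*√6))² = (35 + (-108 - 108*I*√6))² = (-73 - 108*I*√6)²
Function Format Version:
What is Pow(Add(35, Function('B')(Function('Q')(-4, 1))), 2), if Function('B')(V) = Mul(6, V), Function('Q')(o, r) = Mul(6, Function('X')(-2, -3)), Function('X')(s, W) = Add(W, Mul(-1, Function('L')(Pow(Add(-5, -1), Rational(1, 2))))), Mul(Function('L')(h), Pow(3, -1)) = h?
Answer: Add(-64655, Mul(15768, I, Pow(6, Rational(1, 2)))) ≈ Add(-64655., Mul(38624., I))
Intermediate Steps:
Function('L')(h) = Mul(3, h)
Function('X')(s, W) = Add(W, Mul(-3, I, Pow(6, Rational(1, 2)))) (Function('X')(s, W) = Add(W, Mul(-1, Mul(3, Pow(Add(-5, -1), Rational(1, 2))))) = Add(W, Mul(-1, Mul(3, Pow(-6, Rational(1, 2))))) = Add(W, Mul(-1, Mul(3, Mul(I, Pow(6, Rational(1, 2)))))) = Add(W, Mul(-1, Mul(3, I, Pow(6, Rational(1, 2))))) = Add(W, Mul(-3, I, Pow(6, Rational(1, 2)))))
Function('Q')(o, r) = Add(-18, Mul(-18, I, Pow(6, Rational(1, 2)))) (Function('Q')(o, r) = Mul(6, Add(-3, Mul(-3, I, Pow(6, Rational(1, 2))))) = Add(-18, Mul(-18, I, Pow(6, Rational(1, 2)))))
Pow(Add(35, Function('B')(Function('Q')(-4, 1))), 2) = Pow(Add(35, Mul(6, Add(-18, Mul(-18, I, Pow(6, Rational(1, 2)))))), 2) = Pow(Add(35, Add(-108, Mul(-108, I, Pow(6, Rational(1, 2))))), 2) = Pow(Add(-73, Mul(-108, I, Pow(6, Rational(1, 2)))), 2)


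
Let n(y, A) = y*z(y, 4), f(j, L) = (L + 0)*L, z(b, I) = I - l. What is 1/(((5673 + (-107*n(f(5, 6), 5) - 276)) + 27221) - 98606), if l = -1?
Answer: -1/85248 ≈ -1.1730e-5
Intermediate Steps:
z(b, I) = 1 + I (z(b, I) = I - 1*(-1) = I + 1 = 1 + I)
f(j, L) = L**2 (f(j, L) = L*L = L**2)
n(y, A) = 5*y (n(y, A) = y*(1 + 4) = y*5 = 5*y)
1/(((5673 + (-107*n(f(5, 6), 5) - 276)) + 27221) - 98606) = 1/(((5673 + (-535*6**2 - 276)) + 27221) - 98606) = 1/(((5673 + (-535*36 - 276)) + 27221) - 98606) = 1/(((5673 + (-107*180 - 276)) + 27221) - 98606) = 1/(((5673 + (-19260 - 276)) + 27221) - 98606) = 1/(((5673 - 19536) + 27221) - 98606) = 1/((-13863 + 27221) - 98606) = 1/(13358 - 98606) = 1/(-85248) = -1/85248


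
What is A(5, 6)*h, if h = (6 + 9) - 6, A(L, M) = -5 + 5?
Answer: 0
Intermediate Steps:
A(L, M) = 0
h = 9 (h = 15 - 6 = 9)
A(5, 6)*h = 0*9 = 0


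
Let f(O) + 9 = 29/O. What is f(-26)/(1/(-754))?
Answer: 7627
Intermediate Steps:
f(O) = -9 + 29/O
f(-26)/(1/(-754)) = (-9 + 29/(-26))/(1/(-754)) = (-9 + 29*(-1/26))/(-1/754) = (-9 - 29/26)*(-754) = -263/26*(-754) = 7627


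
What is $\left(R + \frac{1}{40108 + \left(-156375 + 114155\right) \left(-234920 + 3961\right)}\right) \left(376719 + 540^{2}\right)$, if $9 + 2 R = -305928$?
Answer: $- \frac{996875039424859010913}{9751129088} \approx -1.0223 \cdot 10^{11}$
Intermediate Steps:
$R = - \frac{305937}{2}$ ($R = - \frac{9}{2} + \frac{1}{2} \left(-305928\right) = - \frac{9}{2} - 152964 = - \frac{305937}{2} \approx -1.5297 \cdot 10^{5}$)
$\left(R + \frac{1}{40108 + \left(-156375 + 114155\right) \left(-234920 + 3961\right)}\right) \left(376719 + 540^{2}\right) = \left(- \frac{305937}{2} + \frac{1}{40108 + \left(-156375 + 114155\right) \left(-234920 + 3961\right)}\right) \left(376719 + 540^{2}\right) = \left(- \frac{305937}{2} + \frac{1}{40108 - -9751088980}\right) \left(376719 + 291600\right) = \left(- \frac{305937}{2} + \frac{1}{40108 + 9751088980}\right) 668319 = \left(- \frac{305937}{2} + \frac{1}{9751129088}\right) 668319 = \left(- \frac{1491615589897727}{9751129088}\right) 668319 = - \frac{996875039424859010913}{9751129088}$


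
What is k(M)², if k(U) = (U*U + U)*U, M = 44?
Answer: 7589894400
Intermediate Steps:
k(U) = U*(U + U²) (k(U) = (U² + U)*U = (U + U²)*U = U*(U + U²))
k(M)² = (44²*(1 + 44))² = (1936*45)² = 87120² = 7589894400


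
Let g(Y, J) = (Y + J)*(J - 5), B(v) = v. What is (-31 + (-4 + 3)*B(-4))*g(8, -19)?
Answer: -7128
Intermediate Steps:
g(Y, J) = (-5 + J)*(J + Y) (g(Y, J) = (J + Y)*(-5 + J) = (-5 + J)*(J + Y))
(-31 + (-4 + 3)*B(-4))*g(8, -19) = (-31 + (-4 + 3)*(-4))*((-19)² - 5*(-19) - 5*8 - 19*8) = (-31 - 1*(-4))*(361 + 95 - 40 - 152) = (-31 + 4)*264 = -27*264 = -7128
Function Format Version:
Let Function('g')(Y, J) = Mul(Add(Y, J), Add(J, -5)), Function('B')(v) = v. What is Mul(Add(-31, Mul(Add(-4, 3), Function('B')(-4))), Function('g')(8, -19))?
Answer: -7128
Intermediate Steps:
Function('g')(Y, J) = Mul(Add(-5, J), Add(J, Y)) (Function('g')(Y, J) = Mul(Add(J, Y), Add(-5, J)) = Mul(Add(-5, J), Add(J, Y)))
Mul(Add(-31, Mul(Add(-4, 3), Function('B')(-4))), Function('g')(8, -19)) = Mul(Add(-31, Mul(Add(-4, 3), -4)), Add(Pow(-19, 2), Mul(-5, -19), Mul(-5, 8), Mul(-19, 8))) = Mul(Add(-31, Mul(-1, -4)), Add(361, 95, -40, -152)) = Mul(Add(-31, 4), 264) = Mul(-27, 264) = -7128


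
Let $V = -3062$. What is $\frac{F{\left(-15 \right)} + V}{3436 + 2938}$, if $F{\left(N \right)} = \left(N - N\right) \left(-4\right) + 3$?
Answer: $- \frac{3059}{6374} \approx -0.47992$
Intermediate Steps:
$F{\left(N \right)} = 3$ ($F{\left(N \right)} = 0 \left(-4\right) + 3 = 0 + 3 = 3$)
$\frac{F{\left(-15 \right)} + V}{3436 + 2938} = \frac{3 - 3062}{3436 + 2938} = - \frac{3059}{6374}$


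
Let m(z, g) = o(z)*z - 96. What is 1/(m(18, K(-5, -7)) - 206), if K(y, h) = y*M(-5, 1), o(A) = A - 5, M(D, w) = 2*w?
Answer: -1/68 ≈ -0.014706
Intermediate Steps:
o(A) = -5 + A
K(y, h) = 2*y (K(y, h) = y*(2*1) = y*2 = 2*y)
m(z, g) = -96 + z*(-5 + z) (m(z, g) = (-5 + z)*z - 96 = z*(-5 + z) - 96 = -96 + z*(-5 + z))
1/(m(18, K(-5, -7)) - 206) = 1/((-96 + 18*(-5 + 18)) - 206) = 1/((-96 + 18*13) - 206) = 1/((-96 + 234) - 206) = 1/(138 - 206) = 1/(-68) = -1/68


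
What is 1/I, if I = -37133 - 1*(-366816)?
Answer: 1/329683 ≈ 3.0332e-6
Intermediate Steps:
I = 329683 (I = -37133 + 366816 = 329683)
1/I = 1/329683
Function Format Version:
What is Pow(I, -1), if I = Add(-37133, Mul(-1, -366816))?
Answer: Rational(1, 329683) ≈ 3.0332e-6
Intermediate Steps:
I = 329683 (I = Add(-37133, 366816) = 329683)
Pow(I, -1) = Pow(329683, -1) = Rational(1, 329683)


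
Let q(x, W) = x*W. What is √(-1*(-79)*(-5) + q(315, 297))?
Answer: 2*√23290 ≈ 305.22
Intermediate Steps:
q(x, W) = W*x
√(-1*(-79)*(-5) + q(315, 297)) = √(-1*(-79)*(-5) + 297*315) = √(79*(-5) + 93555) = √(-395 + 93555) = √93160 = 2*√23290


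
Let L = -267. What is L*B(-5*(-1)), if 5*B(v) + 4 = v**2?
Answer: -5607/5 ≈ -1121.4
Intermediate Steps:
B(v) = -4/5 + v**2/5
L*B(-5*(-1)) = -267*(-4/5 + (-5*(-1))**2/5) = -267*(-4/5 + (1/5)*5**2) = -267*(-4/5 + (1/5)*25) = -267*(-4/5 + 5) = -267*21/5 = -5607/5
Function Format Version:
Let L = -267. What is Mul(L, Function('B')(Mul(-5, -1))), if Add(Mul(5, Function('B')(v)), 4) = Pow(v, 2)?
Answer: Rational(-5607, 5) ≈ -1121.4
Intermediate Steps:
Function('B')(v) = Add(Rational(-4, 5), Mul(Rational(1, 5), Pow(v, 2)))
Mul(L, Function('B')(Mul(-5, -1))) = Mul(-267, Add(Rational(-4, 5), Mul(Rational(1, 5), Pow(Mul(-5, -1), 2)))) = Mul(-267, Add(Rational(-4, 5), Mul(Rational(1, 5), Pow(5, 2)))) = Mul(-267, Add(Rational(-4, 5), Mul(Rational(1, 5), 25))) = Mul(-267, Add(Rational(-4, 5), 5)) = Mul(-267, Rational(21, 5)) = Rational(-5607, 5)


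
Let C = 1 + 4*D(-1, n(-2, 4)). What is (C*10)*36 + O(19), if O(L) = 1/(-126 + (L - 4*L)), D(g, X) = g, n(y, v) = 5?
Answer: -197641/183 ≈ -1080.0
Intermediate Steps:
C = -3 (C = 1 + 4*(-1) = 1 - 4 = -3)
O(L) = 1/(-126 - 3*L)
(C*10)*36 + O(19) = -3*10*36 - 1/(126 + 3*19) = -30*36 - 1/(126 + 57) = -1080 - 1/183 = -197641/183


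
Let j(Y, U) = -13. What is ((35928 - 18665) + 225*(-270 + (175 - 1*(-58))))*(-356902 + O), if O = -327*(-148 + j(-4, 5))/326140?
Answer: -22617019409299/7090 ≈ -3.1900e+9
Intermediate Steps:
O = 2289/14180 (O = -327*(-148 - 13)/326140 = -327*(-161)*(1/326140) = 52647*(1/326140) = 2289/14180 ≈ 0.16142)
((35928 - 18665) + 225*(-270 + (175 - 1*(-58))))*(-356902 + O) = ((35928 - 18665) + 225*(-270 + (175 - 1*(-58))))*(-356902 + 2289/14180) = (17263 + 225*(-270 + (175 + 58)))*(-5060868071/14180) = (17263 + 225*(-270 + 233))*(-5060868071/14180) = (17263 + 225*(-37))*(-5060868071/14180) = (17263 - 8325)*(-5060868071/14180) = 8938*(-5060868071/14180) = -22617019409299/7090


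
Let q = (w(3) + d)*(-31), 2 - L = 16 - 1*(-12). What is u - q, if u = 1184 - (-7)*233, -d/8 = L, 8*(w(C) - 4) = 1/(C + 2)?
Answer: 375511/40 ≈ 9387.8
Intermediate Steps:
w(C) = 4 + 1/(8*(2 + C)) (w(C) = 4 + 1/(8*(C + 2)) = 4 + 1/(8*(2 + C)))
L = -26 (L = 2 - (16 - 1*(-12)) = 2 - (16 + 12) = 2 - 1*28 = 2 - 28 = -26)
d = 208 (d = -8*(-26) = 208)
q = -262911/40 (q = ((65 + 32*3)/(8*(2 + 3)) + 208)*(-31) = ((⅛)*(65 + 96)/5 + 208)*(-31) = ((⅛)*(⅕)*161 + 208)*(-31) = (161/40 + 208)*(-31) = (8481/40)*(-31) = -262911/40 ≈ -6572.8)
u = 2815 (u = 1184 - 1*(-1631) = 1184 + 1631 = 2815)
u - q = 2815 - 1*(-262911/40) = 2815 + 262911/40 = 375511/40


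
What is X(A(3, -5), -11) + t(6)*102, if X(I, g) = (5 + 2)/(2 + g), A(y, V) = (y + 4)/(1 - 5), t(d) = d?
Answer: 5501/9 ≈ 611.22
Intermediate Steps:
A(y, V) = -1 - y/4 (A(y, V) = (4 + y)/(-4) = (4 + y)*(-¼) = -1 - y/4)
X(I, g) = 7/(2 + g)
X(A(3, -5), -11) + t(6)*102 = 7/(2 - 11) + 6*102 = 7/(-9) + 612 = 7*(-⅑) + 612 = -7/9 + 612 = 5501/9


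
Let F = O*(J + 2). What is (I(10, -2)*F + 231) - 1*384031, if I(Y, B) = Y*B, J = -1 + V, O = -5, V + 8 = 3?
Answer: -384200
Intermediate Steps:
V = -5 (V = -8 + 3 = -5)
J = -6 (J = -1 - 5 = -6)
I(Y, B) = B*Y
F = 20 (F = -5*(-6 + 2) = -5*(-4) = 20)
(I(10, -2)*F + 231) - 1*384031 = (-2*10*20 + 231) - 1*384031 = (-20*20 + 231) - 384031 = (-400 + 231) - 384031 = -169 - 384031 = -384200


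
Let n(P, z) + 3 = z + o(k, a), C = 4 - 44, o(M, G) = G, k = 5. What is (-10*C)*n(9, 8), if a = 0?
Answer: 2000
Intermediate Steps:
C = -40
n(P, z) = -3 + z (n(P, z) = -3 + (z + 0) = -3 + z)
(-10*C)*n(9, 8) = (-10*(-40))*(-3 + 8) = 400*5 = 2000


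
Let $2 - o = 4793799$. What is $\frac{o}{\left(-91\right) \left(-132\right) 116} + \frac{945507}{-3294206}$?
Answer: $- \frac{8554608364963}{2295060143376} \approx -3.7274$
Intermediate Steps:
$o = -4793797$ ($o = 2 - 4793799 = -4793797$)
$\frac{o}{\left(-91\right) \left(-132\right) 116} + \frac{945507}{-3294206} = - \frac{4793797}{\left(-91\right) \left(-132\right) 116} + \frac{945507}{-3294206} = - \frac{4793797}{12012 \cdot 116} + 945507 \left(- \frac{1}{3294206}\right) = - \frac{4793797}{1393392} - \frac{945507}{3294206} = - \frac{8554608364963}{2295060143376}$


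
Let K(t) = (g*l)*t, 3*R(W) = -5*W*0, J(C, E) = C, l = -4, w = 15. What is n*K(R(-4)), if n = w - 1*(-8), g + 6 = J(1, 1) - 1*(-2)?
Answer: 0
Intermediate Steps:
g = -3 (g = -6 + (1 - 1*(-2)) = -6 + (1 + 2) = -6 + 3 = -3)
R(W) = 0 (R(W) = (-5*W*0)/3 = (⅓)*0 = 0)
K(t) = 12*t (K(t) = (-3*(-4))*t = 12*t)
n = 23 (n = 15 - 1*(-8) = 15 + 8 = 23)
n*K(R(-4)) = 23*(12*0) = 23*0 = 0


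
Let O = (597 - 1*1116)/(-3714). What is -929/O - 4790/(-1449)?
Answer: -1665669128/250677 ≈ -6644.7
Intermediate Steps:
O = 173/1238 (O = (597 - 1116)*(-1/3714) = -519*(-1/3714) = 173/1238 ≈ 0.13974)
-929/O - 4790/(-1449) = -929/173/1238 - 4790/(-1449) = -929*1238/173 - 4790*(-1/1449) = -1150102/173 + 4790/1449 = -1665669128/250677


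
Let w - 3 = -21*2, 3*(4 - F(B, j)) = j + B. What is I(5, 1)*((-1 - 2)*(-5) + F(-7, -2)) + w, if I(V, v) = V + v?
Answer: 93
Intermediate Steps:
F(B, j) = 4 - B/3 - j/3 (F(B, j) = 4 - (j + B)/3 = 4 - (B + j)/3 = 4 + (-B/3 - j/3) = 4 - B/3 - j/3)
w = -39 (w = 3 - 21*2 = 3 - 42 = -39)
I(5, 1)*((-1 - 2)*(-5) + F(-7, -2)) + w = (5 + 1)*((-1 - 2)*(-5) + (4 - 1/3*(-7) - 1/3*(-2))) - 39 = 6*(-3*(-5) + (4 + 7/3 + 2/3)) - 39 = 6*(15 + 7) - 39 = 6*22 - 39 = 132 - 39 = 93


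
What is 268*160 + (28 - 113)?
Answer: 42795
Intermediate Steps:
268*160 + (28 - 113) = 42880 - 85 = 42795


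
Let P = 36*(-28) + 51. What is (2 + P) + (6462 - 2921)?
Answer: 2586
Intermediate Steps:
P = -957 (P = -1008 + 51 = -957)
(2 + P) + (6462 - 2921) = (2 - 957) + (6462 - 2921) = -955 + 3541 = 2586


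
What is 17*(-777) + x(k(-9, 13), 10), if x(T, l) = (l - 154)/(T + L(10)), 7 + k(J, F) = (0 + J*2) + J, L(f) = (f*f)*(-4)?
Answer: -2866281/217 ≈ -13209.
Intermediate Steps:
L(f) = -4*f**2 (L(f) = f**2*(-4) = -4*f**2)
k(J, F) = -7 + 3*J (k(J, F) = -7 + ((0 + J*2) + J) = -7 + ((0 + 2*J) + J) = -7 + (2*J + J) = -7 + 3*J)
x(T, l) = (-154 + l)/(-400 + T) (x(T, l) = (l - 154)/(T - 4*10**2) = (-154 + l)/(T - 4*100) = (-154 + l)/(T - 400) = (-154 + l)/(-400 + T))
17*(-777) + x(k(-9, 13), 10) = 17*(-777) + (-154 + 10)/(-400 + (-7 + 3*(-9))) = -13209 - 144/(-400 + (-7 - 27)) = -13209 - 144/(-400 - 34) = -13209 - 144/(-434) = -13209 - 1/434*(-144) = -13209 + 72/217 = -2866281/217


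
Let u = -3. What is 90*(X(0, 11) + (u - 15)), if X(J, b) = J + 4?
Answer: -1260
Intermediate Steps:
X(J, b) = 4 + J
90*(X(0, 11) + (u - 15)) = 90*((4 + 0) + (-3 - 15)) = 90*(4 - 18) = 90*(-14) = -1260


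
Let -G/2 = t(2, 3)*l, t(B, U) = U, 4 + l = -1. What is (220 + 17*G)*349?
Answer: 254770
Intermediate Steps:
l = -5 (l = -4 - 1 = -5)
G = 30 (G = -6*(-5) = -2*(-15) = 30)
(220 + 17*G)*349 = (220 + 17*30)*349 = (220 + 510)*349 = 730*349 = 254770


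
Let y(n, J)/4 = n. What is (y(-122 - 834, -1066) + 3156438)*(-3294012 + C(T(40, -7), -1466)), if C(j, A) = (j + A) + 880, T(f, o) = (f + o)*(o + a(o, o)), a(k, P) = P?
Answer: -10388052286840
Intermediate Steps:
y(n, J) = 4*n
T(f, o) = 2*o*(f + o) (T(f, o) = (f + o)*(o + o) = (f + o)*(2*o) = 2*o*(f + o))
C(j, A) = 880 + A + j (C(j, A) = (A + j) + 880 = 880 + A + j)
(y(-122 - 834, -1066) + 3156438)*(-3294012 + C(T(40, -7), -1466)) = (4*(-122 - 834) + 3156438)*(-3294012 + (880 - 1466 + 2*(-7)*(40 - 7))) = (4*(-956) + 3156438)*(-3294012 + (880 - 1466 + 2*(-7)*33)) = (-3824 + 3156438)*(-3294012 + (880 - 1466 - 462)) = 3152614*(-3294012 - 1048) = 3152614*(-3295060) = -10388052286840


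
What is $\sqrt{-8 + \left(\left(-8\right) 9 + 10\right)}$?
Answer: $i \sqrt{70} \approx 8.3666 i$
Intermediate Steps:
$\sqrt{-8 + \left(\left(-8\right) 9 + 10\right)} = \sqrt{-8 + \left(-72 + 10\right)} = \sqrt{-8 - 62} = \sqrt{-70} = i \sqrt{70}$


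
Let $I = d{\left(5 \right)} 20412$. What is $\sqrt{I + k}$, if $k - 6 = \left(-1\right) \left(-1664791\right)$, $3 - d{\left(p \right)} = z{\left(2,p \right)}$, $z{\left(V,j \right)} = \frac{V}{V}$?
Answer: $\sqrt{1705621} \approx 1306.0$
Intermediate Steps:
$z{\left(V,j \right)} = 1$
$d{\left(p \right)} = 2$ ($d{\left(p \right)} = 3 - 1 = 2$)
$k = 1664797$ ($k = 6 - -1664791 = 6 + 1664791 = 1664797$)
$I = 40824$ ($I = 2 \cdot 20412 = 40824$)
$\sqrt{I + k} = \sqrt{40824 + 1664797} = \sqrt{1705621}$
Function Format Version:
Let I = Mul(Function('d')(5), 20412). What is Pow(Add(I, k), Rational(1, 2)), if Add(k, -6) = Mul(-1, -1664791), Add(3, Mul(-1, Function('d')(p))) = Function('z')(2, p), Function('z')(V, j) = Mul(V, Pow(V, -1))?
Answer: Pow(1705621, Rational(1, 2)) ≈ 1306.0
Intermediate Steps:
Function('z')(V, j) = 1
Function('d')(p) = 2 (Function('d')(p) = Add(3, Mul(-1, 1)) = Add(3, -1) = 2)
k = 1664797 (k = Add(6, Mul(-1, -1664791)) = Add(6, 1664791) = 1664797)
I = 40824 (I = Mul(2, 20412) = 40824)
Pow(Add(I, k), Rational(1, 2)) = Pow(Add(40824, 1664797), Rational(1, 2)) = Pow(1705621, Rational(1, 2))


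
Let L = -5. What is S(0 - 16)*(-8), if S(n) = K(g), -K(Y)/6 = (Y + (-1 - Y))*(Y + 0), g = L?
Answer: 240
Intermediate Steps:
g = -5
K(Y) = 6*Y (K(Y) = -6*(Y + (-1 - Y))*(Y + 0) = -(-6)*Y = 6*Y)
S(n) = -30 (S(n) = 6*(-5) = -30)
S(0 - 16)*(-8) = -30*(-8) = 240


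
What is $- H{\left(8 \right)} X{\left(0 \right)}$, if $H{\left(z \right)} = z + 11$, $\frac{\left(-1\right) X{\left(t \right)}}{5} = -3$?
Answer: $-285$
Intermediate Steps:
$X{\left(t \right)} = 15$ ($X{\left(t \right)} = \left(-5\right) \left(-3\right) = 15$)
$H{\left(z \right)} = 11 + z$
$- H{\left(8 \right)} X{\left(0 \right)} = - (11 + 8) 15 = \left(-1\right) 19 \cdot 15 = \left(-19\right) 15 = -285$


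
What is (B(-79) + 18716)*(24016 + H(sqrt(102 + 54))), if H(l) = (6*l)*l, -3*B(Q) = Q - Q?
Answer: 467001632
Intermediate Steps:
B(Q) = 0 (B(Q) = -(Q - Q)/3 = -1/3*0 = 0)
H(l) = 6*l**2
(B(-79) + 18716)*(24016 + H(sqrt(102 + 54))) = (0 + 18716)*(24016 + 6*(sqrt(102 + 54))**2) = 18716*(24016 + 6*(sqrt(156))**2) = 18716*(24016 + 6*(2*sqrt(39))**2) = 18716*(24016 + 6*156) = 18716*(24016 + 936) = 18716*24952 = 467001632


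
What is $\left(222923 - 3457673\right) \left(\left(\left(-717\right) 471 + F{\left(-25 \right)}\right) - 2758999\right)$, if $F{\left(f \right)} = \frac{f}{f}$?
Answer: $10017066498750$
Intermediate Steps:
$F{\left(f \right)} = 1$
$\left(222923 - 3457673\right) \left(\left(\left(-717\right) 471 + F{\left(-25 \right)}\right) - 2758999\right) = \left(222923 - 3457673\right) \left(\left(\left(-717\right) 471 + 1\right) - 2758999\right) = \left(222923 - 3457673\right) \left(\left(-337707 + 1\right) - 2758999\right) = \left(222923 - 3457673\right) \left(-337706 - 2758999\right) = \left(-3234750\right) \left(-3096705\right) = 10017066498750$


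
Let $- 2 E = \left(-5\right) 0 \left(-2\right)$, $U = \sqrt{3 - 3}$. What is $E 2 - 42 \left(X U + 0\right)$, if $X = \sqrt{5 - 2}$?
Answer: $0$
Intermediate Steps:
$X = \sqrt{3} \approx 1.732$
$U = 0$ ($U = \sqrt{0} = 0$)
$E = 0$ ($E = - \frac{\left(-5\right) 0 \left(-2\right)}{2} = - \frac{0 \left(-2\right)}{2} = \left(- \frac{1}{2}\right) 0 = 0$)
$E 2 - 42 \left(X U + 0\right) = 0 \cdot 2 - 42 \left(\sqrt{3} \cdot 0 + 0\right) = 0 - 42 \left(0 + 0\right) = 0 - 0 = 0 + 0 = 0$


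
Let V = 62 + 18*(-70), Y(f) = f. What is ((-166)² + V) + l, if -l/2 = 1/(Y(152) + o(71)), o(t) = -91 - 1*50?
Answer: 289936/11 ≈ 26358.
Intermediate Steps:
o(t) = -141 (o(t) = -91 - 50 = -141)
V = -1198 (V = 62 - 1260 = -1198)
l = -2/11 (l = -2/(152 - 141) = -2/11 ≈ -0.18182)
((-166)² + V) + l = ((-166)² - 1198) - 2/11 = (27556 - 1198) - 2/11 = 26358 - 2/11 = 289936/11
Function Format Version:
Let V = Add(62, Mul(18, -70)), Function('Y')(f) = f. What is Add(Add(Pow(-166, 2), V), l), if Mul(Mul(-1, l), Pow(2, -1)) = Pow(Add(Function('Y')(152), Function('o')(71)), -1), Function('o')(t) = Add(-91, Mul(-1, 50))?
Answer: Rational(289936, 11) ≈ 26358.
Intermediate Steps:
Function('o')(t) = -141 (Function('o')(t) = Add(-91, -50) = -141)
V = -1198 (V = Add(62, -1260) = -1198)
l = Rational(-2, 11) (l = Mul(-2, Pow(Add(152, -141), -1)) = Mul(-2, Pow(11, -1)) = Mul(-2, Rational(1, 11)) = Rational(-2, 11) ≈ -0.18182)
Add(Add(Pow(-166, 2), V), l) = Add(Add(Pow(-166, 2), -1198), Rational(-2, 11)) = Add(Add(27556, -1198), Rational(-2, 11)) = Add(26358, Rational(-2, 11)) = Rational(289936, 11)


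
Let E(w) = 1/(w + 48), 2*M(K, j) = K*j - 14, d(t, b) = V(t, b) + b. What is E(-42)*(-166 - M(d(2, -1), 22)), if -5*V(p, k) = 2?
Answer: -359/15 ≈ -23.933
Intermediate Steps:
V(p, k) = -⅖ (V(p, k) = -⅕*2 = -⅖)
d(t, b) = -⅖ + b
M(K, j) = -7 + K*j/2 (M(K, j) = (K*j - 14)/2 = (-14 + K*j)/2 = -7 + K*j/2)
E(w) = 1/(48 + w)
E(-42)*(-166 - M(d(2, -1), 22)) = (-166 - (-7 + (½)*(-⅖ - 1)*22))/(48 - 42) = (-166 - (-7 + (½)*(-7/5)*22))/6 = (-166 - (-7 - 77/5))/6 = (-166 - 1*(-112/5))/6 = (-166 + 112/5)/6 = (⅙)*(-718/5) = -359/15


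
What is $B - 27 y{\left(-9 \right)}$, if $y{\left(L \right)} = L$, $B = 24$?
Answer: $267$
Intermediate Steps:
$B - 27 y{\left(-9 \right)} = 24 - -243 = 24 + 243 = 267$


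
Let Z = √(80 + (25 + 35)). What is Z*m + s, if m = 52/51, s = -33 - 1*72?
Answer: -105 + 104*√35/51 ≈ -92.936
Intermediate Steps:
Z = 2*√35 (Z = √(80 + 60) = √140 = 2*√35 ≈ 11.832)
s = -105 (s = -33 - 72 = -105)
m = 52/51 (m = 52*(1/51) = 52/51 ≈ 1.0196)
Z*m + s = (2*√35)*(52/51) - 105 = 104*√35/51 - 105 = -105 + 104*√35/51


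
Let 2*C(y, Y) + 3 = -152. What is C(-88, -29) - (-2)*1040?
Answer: 4005/2 ≈ 2002.5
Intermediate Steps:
C(y, Y) = -155/2 (C(y, Y) = -3/2 + (1/2)*(-152) = -3/2 - 76 = -155/2)
C(-88, -29) - (-2)*1040 = -155/2 - (-2)*1040 = -155/2 - 1*(-2080) = -155/2 + 2080 = 4005/2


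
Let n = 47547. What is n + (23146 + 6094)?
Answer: 76787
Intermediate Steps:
n + (23146 + 6094) = 47547 + (23146 + 6094) = 47547 + 29240 = 76787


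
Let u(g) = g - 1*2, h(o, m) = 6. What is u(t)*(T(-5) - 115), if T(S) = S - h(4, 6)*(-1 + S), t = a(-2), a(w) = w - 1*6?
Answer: 840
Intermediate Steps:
a(w) = -6 + w (a(w) = w - 6 = -6 + w)
t = -8 (t = -6 - 2 = -8)
u(g) = -2 + g (u(g) = g - 2 = -2 + g)
T(S) = 6 - 5*S (T(S) = S - 6*(-1 + S) = S - (-6 + 6*S) = S + (6 - 6*S) = 6 - 5*S)
u(t)*(T(-5) - 115) = (-2 - 8)*((6 - 5*(-5)) - 115) = -10*((6 + 25) - 115) = -10*(31 - 115) = -10*(-84) = 840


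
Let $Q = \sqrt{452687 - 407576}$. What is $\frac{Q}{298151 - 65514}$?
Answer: $\frac{\sqrt{45111}}{232637} \approx 0.00091298$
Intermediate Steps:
$Q = \sqrt{45111} \approx 212.39$
$\frac{Q}{298151 - 65514} = \frac{\sqrt{45111}}{298151 - 65514} = \frac{\sqrt{45111}}{232637}$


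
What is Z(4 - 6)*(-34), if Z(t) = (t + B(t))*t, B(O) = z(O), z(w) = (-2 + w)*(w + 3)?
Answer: -408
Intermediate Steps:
z(w) = (-2 + w)*(3 + w)
B(O) = -6 + O + O**2
Z(t) = t*(-6 + t**2 + 2*t) (Z(t) = (t + (-6 + t + t**2))*t = (-6 + t**2 + 2*t)*t = t*(-6 + t**2 + 2*t))
Z(4 - 6)*(-34) = ((4 - 6)*(-6 + (4 - 6)**2 + 2*(4 - 6)))*(-34) = -2*(-6 + (-2)**2 + 2*(-2))*(-34) = -2*(-6 + 4 - 4)*(-34) = -2*(-6)*(-34) = 12*(-34) = -408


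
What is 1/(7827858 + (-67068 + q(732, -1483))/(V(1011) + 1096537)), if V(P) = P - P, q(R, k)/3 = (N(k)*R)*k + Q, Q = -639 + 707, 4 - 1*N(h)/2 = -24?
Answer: 1096537/8583353487474 ≈ 1.2775e-7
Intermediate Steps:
N(h) = 56 (N(h) = 8 - 2*(-24) = 8 + 48 = 56)
Q = 68
q(R, k) = 204 + 168*R*k (q(R, k) = 3*((56*R)*k + 68) = 3*(56*R*k + 68) = 3*(68 + 56*R*k) = 204 + 168*R*k)
V(P) = 0
1/(7827858 + (-67068 + q(732, -1483))/(V(1011) + 1096537)) = 1/(7827858 + (-67068 + (204 + 168*732*(-1483)))/(0 + 1096537)) = 1/(7827858 + (-67068 + (204 - 182373408))/1096537) = 1/(7827858 + (-67068 - 182373204)*(1/1096537)) = 1/(7827858 - 182440272*1/1096537) = 1/(7827858 - 182440272/1096537) = 1/(8583353487474/1096537) = 1096537/8583353487474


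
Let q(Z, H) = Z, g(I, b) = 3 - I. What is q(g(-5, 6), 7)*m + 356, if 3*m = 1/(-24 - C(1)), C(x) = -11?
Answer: 13876/39 ≈ 355.79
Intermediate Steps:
m = -1/39 (m = 1/(3*(-24 - 1*(-11))) = 1/(3*(-24 + 11)) = (⅓)/(-13) = (⅓)*(-1/13) = -1/39 ≈ -0.025641)
q(g(-5, 6), 7)*m + 356 = (3 - 1*(-5))*(-1/39) + 356 = (3 + 5)*(-1/39) + 356 = 8*(-1/39) + 356 = -8/39 + 356 = 13876/39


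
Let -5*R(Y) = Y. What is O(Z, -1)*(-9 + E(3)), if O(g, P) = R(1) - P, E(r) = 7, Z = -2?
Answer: -8/5 ≈ -1.6000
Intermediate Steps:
R(Y) = -Y/5
O(g, P) = -⅕ - P (O(g, P) = -⅕*1 - P = -⅕ - P)
O(Z, -1)*(-9 + E(3)) = (-⅕ - 1*(-1))*(-9 + 7) = (-⅕ + 1)*(-2) = (⅘)*(-2) = -8/5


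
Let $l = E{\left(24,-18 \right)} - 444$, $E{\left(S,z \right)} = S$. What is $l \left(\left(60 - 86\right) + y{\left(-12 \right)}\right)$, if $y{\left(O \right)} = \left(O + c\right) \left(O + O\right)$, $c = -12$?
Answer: $-231000$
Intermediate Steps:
$y{\left(O \right)} = 2 O \left(-12 + O\right)$ ($y{\left(O \right)} = \left(O - 12\right) \left(O + O\right) = \left(-12 + O\right) 2 O = 2 O \left(-12 + O\right)$)
$l = -420$ ($l = 24 - 444 = -420$)
$l \left(\left(60 - 86\right) + y{\left(-12 \right)}\right) = - 420 \left(\left(60 - 86\right) + 2 \left(-12\right) \left(-12 - 12\right)\right) = - 420 \left(\left(60 - 86\right) + 2 \left(-12\right) \left(-24\right)\right) = - 420 \left(-26 + 576\right) = \left(-420\right) 550 = -231000$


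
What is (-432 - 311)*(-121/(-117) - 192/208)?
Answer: -743/9 ≈ -82.556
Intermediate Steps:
(-432 - 311)*(-121/(-117) - 192/208) = -743*(-121*(-1/117) - 192*1/208) = -743*(121/117 - 12/13) = -743*⅑ = -743/9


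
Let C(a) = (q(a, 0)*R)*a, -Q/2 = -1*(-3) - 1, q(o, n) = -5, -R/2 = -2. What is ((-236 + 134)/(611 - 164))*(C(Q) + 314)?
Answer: -13396/149 ≈ -89.906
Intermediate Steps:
R = 4 (R = -2*(-2) = 4)
Q = -4 (Q = -2*(-1*(-3) - 1) = -2*(3 - 1) = -2*2 = -4)
C(a) = -20*a (C(a) = (-5*4)*a = -20*a)
((-236 + 134)/(611 - 164))*(C(Q) + 314) = ((-236 + 134)/(611 - 164))*(-20*(-4) + 314) = (-102/447)*(80 + 314) = -102*1/447*394 = -34/149*394 = -13396/149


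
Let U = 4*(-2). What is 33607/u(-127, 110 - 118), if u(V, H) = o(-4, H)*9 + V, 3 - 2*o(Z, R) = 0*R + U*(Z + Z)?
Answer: -67214/803 ≈ -83.704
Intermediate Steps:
U = -8
o(Z, R) = 3/2 + 8*Z (o(Z, R) = 3/2 - (0*R - 8*(Z + Z))/2 = 3/2 - (0 - 16*Z)/2 = 3/2 - (-8)*Z = 3/2 + 8*Z)
u(V, H) = -549/2 + V (u(V, H) = (3/2 + 8*(-4))*9 + V = (3/2 - 32)*9 + V = -61/2*9 + V = -549/2 + V)
33607/u(-127, 110 - 118) = 33607/(-549/2 - 127) = 33607/(-803/2) = 33607*(-2/803) = -67214/803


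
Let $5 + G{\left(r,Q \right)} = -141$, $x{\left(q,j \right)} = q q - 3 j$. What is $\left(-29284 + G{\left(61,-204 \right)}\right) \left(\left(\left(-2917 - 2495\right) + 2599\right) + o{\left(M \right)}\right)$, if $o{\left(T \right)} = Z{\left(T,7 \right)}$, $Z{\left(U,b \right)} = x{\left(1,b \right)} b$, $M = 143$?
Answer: $86906790$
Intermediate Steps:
$x{\left(q,j \right)} = q^{2} - 3 j$
$G{\left(r,Q \right)} = -146$ ($G{\left(r,Q \right)} = -5 - 141 = -146$)
$Z{\left(U,b \right)} = b \left(1 - 3 b\right)$ ($Z{\left(U,b \right)} = \left(1^{2} - 3 b\right) b = \left(1 - 3 b\right) b = b \left(1 - 3 b\right)$)
$o{\left(T \right)} = -140$ ($o{\left(T \right)} = 7 \left(1 - 21\right) = 7 \left(-20\right) = -140$)
$\left(-29284 + G{\left(61,-204 \right)}\right) \left(\left(\left(-2917 - 2495\right) + 2599\right) + o{\left(M \right)}\right) = \left(-29284 - 146\right) \left(\left(\left(-2917 - 2495\right) + 2599\right) - 140\right) = - 29430 \left(\left(-5412 + 2599\right) - 140\right) = - 29430 \left(-2813 - 140\right) = \left(-29430\right) \left(-2953\right) = 86906790$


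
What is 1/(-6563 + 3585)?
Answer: -1/2978 ≈ -0.00033580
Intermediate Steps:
1/(-6563 + 3585) = 1/(-2978) = -1/2978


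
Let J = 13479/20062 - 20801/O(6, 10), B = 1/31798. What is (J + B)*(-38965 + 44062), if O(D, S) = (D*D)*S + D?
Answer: -91305483913727/318965738 ≈ -2.8626e+5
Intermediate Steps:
B = 1/31798 ≈ 3.1448e-5
O(D, S) = D + S*D² (O(D, S) = D²*S + D = S*D² + D = D + S*D²)
J = -1690067/30093 (J = 13479/20062 - 20801*1/(6*(1 + 6*10)) = 13479*(1/20062) - 20801*1/(6*(1 + 60)) = 13479/20062 - 20801/(6*61) = 13479/20062 - 20801/366 = 13479/20062 - 20801*1/366 = 13479/20062 - 341/6 = -1690067/30093 ≈ -56.161)
(J + B)*(-38965 + 44062) = (-1690067/30093 + 1/31798)*(-38965 + 44062) = -53740720373/956897214*5097 = -91305483913727/318965738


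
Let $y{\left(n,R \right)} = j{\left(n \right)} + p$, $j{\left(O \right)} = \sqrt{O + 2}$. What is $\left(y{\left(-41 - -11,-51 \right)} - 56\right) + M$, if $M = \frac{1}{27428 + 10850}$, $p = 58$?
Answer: $\frac{76557}{38278} + 2 i \sqrt{7} \approx 2.0 + 5.2915 i$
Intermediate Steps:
$j{\left(O \right)} = \sqrt{2 + O}$
$M = \frac{1}{38278} \approx 2.6125 \cdot 10^{-5}$
$y{\left(n,R \right)} = 58 + \sqrt{2 + n}$ ($y{\left(n,R \right)} = \sqrt{2 + n} + 58 = 58 + \sqrt{2 + n}$)
$\left(y{\left(-41 - -11,-51 \right)} - 56\right) + M = \left(\left(58 + \sqrt{2 - 30}\right) - 56\right) + \frac{1}{38278} = \left(\left(58 + \sqrt{-28}\right) - 56\right) + \frac{1}{38278} = \left(\left(58 + 2 i \sqrt{7}\right) - 56\right) + \frac{1}{38278} = \left(2 + 2 i \sqrt{7}\right) + \frac{1}{38278} = \frac{76557}{38278} + 2 i \sqrt{7}$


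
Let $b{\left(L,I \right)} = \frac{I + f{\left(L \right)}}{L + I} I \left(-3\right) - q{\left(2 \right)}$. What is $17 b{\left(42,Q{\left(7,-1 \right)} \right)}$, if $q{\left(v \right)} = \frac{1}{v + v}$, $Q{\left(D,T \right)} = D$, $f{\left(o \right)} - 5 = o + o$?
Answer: $- \frac{19703}{28} \approx -703.68$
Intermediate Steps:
$f{\left(o \right)} = 5 + 2 o$ ($f{\left(o \right)} = 5 + \left(o + o\right) = 5 + 2 o$)
$q{\left(v \right)} = \frac{1}{2 v}$
$b{\left(L,I \right)} = - \frac{1}{4} - \frac{3 I \left(5 + I + 2 L\right)}{I + L}$ ($b{\left(L,I \right)} = \frac{I + \left(5 + 2 L\right)}{L + I} I \left(-3\right) - \frac{1}{2 \cdot 2} = \frac{5 + I + 2 L}{I + L} I \left(-3\right) - \frac{1}{2} \cdot \frac{1}{2} = \frac{5 + I + 2 L}{I + L} I \left(-3\right) - \frac{1}{4} = \frac{I \left(5 + I + 2 L\right)}{I + L} \left(-3\right) - \frac{1}{4} = - \frac{3 I \left(5 + I + 2 L\right)}{I + L} - \frac{1}{4} = - \frac{1}{4} - \frac{3 I \left(5 + I + 2 L\right)}{I + L}$)
$17 b{\left(42,Q{\left(7,-1 \right)} \right)} = 17 \frac{\left(-1\right) 42 - 427 - 12 \cdot 7^{2} - 168 \cdot 42}{4 \left(7 + 42\right)} = 17 \frac{-42 - 427 - 588 - 7056}{4 \cdot 49} = 17 \cdot \frac{1}{4} \cdot \frac{1}{49} \left(-42 - 427 - 588 - 7056\right) = 17 \cdot \frac{1}{4} \cdot \frac{1}{49} \left(-8113\right) = 17 \left(- \frac{1159}{28}\right) = - \frac{19703}{28}$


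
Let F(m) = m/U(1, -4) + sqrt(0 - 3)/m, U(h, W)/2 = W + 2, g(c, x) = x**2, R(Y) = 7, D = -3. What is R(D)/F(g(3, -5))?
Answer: -437500/390673 - 2800*I*sqrt(3)/390673 ≈ -1.1199 - 0.012414*I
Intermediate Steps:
U(h, W) = 4 + 2*W (U(h, W) = 2*(W + 2) = 2*(2 + W) = 4 + 2*W)
F(m) = -m/4 + I*sqrt(3)/m (F(m) = m/(4 + 2*(-4)) + sqrt(0 - 3)/m = m/(4 - 8) + sqrt(-3)/m = m/(-4) + (I*sqrt(3))/m = m*(-1/4) + I*sqrt(3)/m = -m/4 + I*sqrt(3)/m)
R(D)/F(g(3, -5)) = 7/(-1/4*(-5)**2 + I*sqrt(3)/((-5)**2)) = 7/(-1/4*25 + I*sqrt(3)/25) = 7/(-25/4 + I*sqrt(3)*(1/25)) = 7/(-25/4 + I*sqrt(3)/25)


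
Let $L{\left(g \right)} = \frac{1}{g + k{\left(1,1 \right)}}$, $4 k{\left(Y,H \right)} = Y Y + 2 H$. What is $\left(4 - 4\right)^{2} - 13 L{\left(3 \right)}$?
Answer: $- \frac{52}{15} \approx -3.4667$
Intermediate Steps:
$k{\left(Y,H \right)} = \frac{H}{2} + \frac{Y^{2}}{4}$ ($k{\left(Y,H \right)} = \frac{Y Y + 2 H}{4} = \frac{Y^{2} + 2 H}{4} = \frac{H}{2} + \frac{Y^{2}}{4}$)
$L{\left(g \right)} = \frac{1}{\frac{3}{4} + g}$ ($L{\left(g \right)} = \frac{1}{g + \left(\frac{1}{2} \cdot 1 + \frac{1^{2}}{4}\right)} = \frac{1}{g + \left(\frac{1}{2} + \frac{1}{4} \cdot 1\right)} = \frac{1}{g + \left(\frac{1}{2} + \frac{1}{4}\right)} = \frac{1}{g + \frac{3}{4}} = \frac{1}{\frac{3}{4} + g}$)
$\left(4 - 4\right)^{2} - 13 L{\left(3 \right)} = \left(4 - 4\right)^{2} - 13 \frac{4}{3 + 4 \cdot 3} = 0^{2} - 13 \frac{4}{3 + 12} = 0 - 13 \cdot \frac{4}{15} = 0 - 13 \cdot 4 \cdot \frac{1}{15} = 0 - \frac{52}{15} = - \frac{52}{15}$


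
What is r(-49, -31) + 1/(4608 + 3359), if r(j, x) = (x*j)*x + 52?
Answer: -374743778/7967 ≈ -47037.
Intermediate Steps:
r(j, x) = 52 + j*x**2 (r(j, x) = (j*x)*x + 52 = j*x**2 + 52 = 52 + j*x**2)
r(-49, -31) + 1/(4608 + 3359) = (52 - 49*(-31)**2) + 1/(4608 + 3359) = (52 - 49*961) + 1/7967 = (52 - 47089) + 1/7967 = -47037 + 1/7967 = -374743778/7967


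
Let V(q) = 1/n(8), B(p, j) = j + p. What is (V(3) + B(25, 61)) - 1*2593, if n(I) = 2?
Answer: -5013/2 ≈ -2506.5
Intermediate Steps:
V(q) = 1/2
(V(3) + B(25, 61)) - 1*2593 = (1/2 + (61 + 25)) - 1*2593 = (1/2 + 86) - 2593 = 173/2 - 2593 = -5013/2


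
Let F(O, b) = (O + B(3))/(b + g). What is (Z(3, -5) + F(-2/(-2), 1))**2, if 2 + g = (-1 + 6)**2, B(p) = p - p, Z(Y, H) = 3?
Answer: 5329/576 ≈ 9.2517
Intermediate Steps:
B(p) = 0
g = 23 (g = -2 + (-1 + 6)**2 = -2 + 5**2 = -2 + 25 = 23)
F(O, b) = O/(23 + b) (F(O, b) = (O + 0)/(b + 23) = O/(23 + b))
(Z(3, -5) + F(-2/(-2), 1))**2 = (3 + (-2/(-2))/(23 + 1))**2 = (3 - 2*(-1/2)/24)**2 = (3 + 1*(1/24))**2 = (3 + 1/24)**2 = (73/24)**2 = 5329/576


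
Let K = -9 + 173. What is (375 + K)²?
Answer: 290521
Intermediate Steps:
K = 164
(375 + K)² = (375 + 164)² = 539² = 290521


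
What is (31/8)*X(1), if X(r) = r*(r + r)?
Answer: 31/4 ≈ 7.7500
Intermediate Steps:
X(r) = 2*r² (X(r) = r*(2*r) = 2*r²)
(31/8)*X(1) = (31/8)*(2*1²) = (31*(⅛))*(2*1) = (31/8)*2 = 31/4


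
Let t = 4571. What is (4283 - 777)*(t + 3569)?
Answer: 28538840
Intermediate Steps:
(4283 - 777)*(t + 3569) = (4283 - 777)*(4571 + 3569) = 3506*8140 = 28538840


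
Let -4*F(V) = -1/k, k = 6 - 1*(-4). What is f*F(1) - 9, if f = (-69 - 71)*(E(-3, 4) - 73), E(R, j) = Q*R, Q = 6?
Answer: 619/2 ≈ 309.50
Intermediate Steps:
E(R, j) = 6*R
k = 10 (k = 6 + 4 = 10)
f = 12740 (f = (-69 - 71)*(6*(-3) - 73) = -140*(-18 - 73) = -140*(-91) = 12740)
F(V) = 1/40 (F(V) = -(-1)/(4*10) = -¼*(-⅒) = 1/40)
f*F(1) - 9 = 12740*(1/40) - 9 = 637/2 - 9 = 619/2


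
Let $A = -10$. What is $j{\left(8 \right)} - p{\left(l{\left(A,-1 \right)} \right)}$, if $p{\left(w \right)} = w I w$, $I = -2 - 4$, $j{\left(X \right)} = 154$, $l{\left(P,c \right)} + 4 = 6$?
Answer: $178$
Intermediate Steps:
$l{\left(P,c \right)} = 2$ ($l{\left(P,c \right)} = -4 + 6 = 2$)
$I = -6$ ($I = -2 - 4 = -6$)
$p{\left(w \right)} = - 6 w^{2}$ ($p{\left(w \right)} = w \left(-6\right) w = - 6 w w = - 6 w^{2}$)
$j{\left(8 \right)} - p{\left(l{\left(A,-1 \right)} \right)} = 154 - - 6 \cdot 2^{2} = 154 - \left(-6\right) 4 = 154 - -24 = 154 + 24 = 178$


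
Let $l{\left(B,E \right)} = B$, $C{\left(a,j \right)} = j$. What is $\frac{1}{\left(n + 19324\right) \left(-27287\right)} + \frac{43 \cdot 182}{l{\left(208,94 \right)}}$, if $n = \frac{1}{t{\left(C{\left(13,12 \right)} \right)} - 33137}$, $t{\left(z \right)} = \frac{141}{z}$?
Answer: $\frac{1314372572374177}{34933490297420} \approx 37.625$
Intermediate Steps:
$n = - \frac{4}{132501}$ ($n = \frac{1}{\frac{141}{12} - 33137} = \frac{1}{141 \cdot \frac{1}{12} - 33137} = \frac{1}{\frac{47}{4} - 33137} = \frac{1}{- \frac{132501}{4}} = - \frac{4}{132501} \approx -3.0188 \cdot 10^{-5}$)
$\frac{1}{\left(n + 19324\right) \left(-27287\right)} + \frac{43 \cdot 182}{l{\left(208,94 \right)}} = \frac{1}{\left(- \frac{4}{132501} + 19324\right) \left(-27287\right)} + \frac{43 \cdot 182}{208} = \frac{1}{\frac{2560449320}{132501}} \left(- \frac{1}{27287}\right) + 7826 \cdot \frac{1}{208} = \frac{132501}{2560449320} \left(- \frac{1}{27287}\right) + \frac{301}{8} = - \frac{132501}{69866980594840} + \frac{301}{8} = \frac{1314372572374177}{34933490297420}$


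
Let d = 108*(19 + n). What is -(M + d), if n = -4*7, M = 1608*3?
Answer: -3852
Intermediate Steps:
M = 4824
n = -28
d = -972 (d = 108*(19 - 28) = 108*(-9) = -972)
-(M + d) = -(4824 - 972) = -1*3852 = -3852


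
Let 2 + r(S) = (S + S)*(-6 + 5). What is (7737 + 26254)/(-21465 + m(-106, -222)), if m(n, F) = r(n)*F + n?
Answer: -1789/3589 ≈ -0.49847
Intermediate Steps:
r(S) = -2 - 2*S (r(S) = -2 + (S + S)*(-6 + 5) = -2 + (2*S)*(-1) = -2 - 2*S)
m(n, F) = n + F*(-2 - 2*n) (m(n, F) = (-2 - 2*n)*F + n = F*(-2 - 2*n) + n = n + F*(-2 - 2*n))
(7737 + 26254)/(-21465 + m(-106, -222)) = (7737 + 26254)/(-21465 + (-106 - 2*(-222)*(1 - 106))) = 33991/(-21465 + (-106 - 2*(-222)*(-105))) = 33991/(-21465 + (-106 - 46620)) = 33991/(-21465 - 46726) = 33991/(-68191) = 33991*(-1/68191) = -1789/3589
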